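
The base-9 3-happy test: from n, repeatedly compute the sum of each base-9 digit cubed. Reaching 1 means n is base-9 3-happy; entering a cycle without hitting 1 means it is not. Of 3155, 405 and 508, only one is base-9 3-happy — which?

405

3155: 3155 → 709 → 1071 → 73 → 513 → 243 → 27 → 27  — repeats 27 (not base-9 3-happy)
405: 405 → 125 → 577 → 345 → 99 → 9 → 1  — reaches 1 (base-9 3-happy)
508: 508 → 288 → 152 → 856 → 128 → 134 → 638 → 1198 → 470 → 476 → 980 → 540 → 432 → 152  — repeats 152 (not base-9 3-happy)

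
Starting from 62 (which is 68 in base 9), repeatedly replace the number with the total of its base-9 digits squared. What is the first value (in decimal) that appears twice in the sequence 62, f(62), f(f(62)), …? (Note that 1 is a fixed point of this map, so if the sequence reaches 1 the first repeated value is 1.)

50

62 = (6,8)_9 → 6² + 8² = 100
100 = (1,2,1)_9 → 1² + 2² + 1² = 6
6 = (6)_9 → 6² = 36
36 = (4,0)_9 → 4² + 0² = 16
16 = (1,7)_9 → 1² + 7² = 50
50 = (5,5)_9 → 5² + 5² = 50  — 50 already appeared earlier.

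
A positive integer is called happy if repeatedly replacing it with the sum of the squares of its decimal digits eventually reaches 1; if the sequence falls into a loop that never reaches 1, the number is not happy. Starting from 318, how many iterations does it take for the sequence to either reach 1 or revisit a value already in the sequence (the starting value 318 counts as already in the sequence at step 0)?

318 → 74
74 → 65
65 → 61
61 → 37
37 → 58
58 → 89
89 → 145
145 → 42
42 → 20
20 → 4
4 → 16
16 → 37  — 37 repeats.
That took 12 steps.

12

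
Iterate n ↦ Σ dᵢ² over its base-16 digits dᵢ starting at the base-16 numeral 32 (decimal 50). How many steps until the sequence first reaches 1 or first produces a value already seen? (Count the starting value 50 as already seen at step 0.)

50 = (3,2)_16 → 3² + 2² = 9 + 4 = 13
13 = (13)_16 → 13² = 169
169 = (10,9)_16 → 10² + 9² = 100 + 81 = 181
181 = (11,5)_16 → 11² + 5² = 121 + 25 = 146
146 = (9,2)_16 → 9² + 2² = 81 + 4 = 85
85 = (5,5)_16 → 5² + 5² = 25 + 25 = 50  — 50 repeats.
That took 6 steps.

6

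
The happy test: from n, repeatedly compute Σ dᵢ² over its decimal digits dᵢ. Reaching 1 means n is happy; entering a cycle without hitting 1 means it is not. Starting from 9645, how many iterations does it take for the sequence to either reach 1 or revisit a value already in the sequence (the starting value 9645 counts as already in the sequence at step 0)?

14

9645 → 9² + 6² + 4² + 5² = 158
158 → 1² + 5² + 8² = 90
90 → 9² + 0² = 81
81 → 8² + 1² = 65
65 → 6² + 5² = 61
61 → 6² + 1² = 37
37 → 3² + 7² = 58
58 → 5² + 8² = 89
89 → 8² + 9² = 145
145 → 1² + 4² + 5² = 42
42 → 4² + 2² = 20
20 → 2² + 0² = 4
4 → 4² = 16
16 → 1² + 6² = 37  — 37 repeats.
That took 14 steps.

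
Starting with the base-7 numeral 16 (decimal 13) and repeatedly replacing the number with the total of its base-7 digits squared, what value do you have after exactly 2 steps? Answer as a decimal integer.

29

13 = (1,6)_7 → 1² + 6² = 37
37 = (5,2)_7 → 5² + 2² = 29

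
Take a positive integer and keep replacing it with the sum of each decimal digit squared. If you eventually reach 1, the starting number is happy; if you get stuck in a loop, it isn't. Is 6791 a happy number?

happy

6791 → 6² + 7² + 9² + 1² = 36 + 49 + 81 + 1 = 167
167 → 1² + 6² + 7² = 1 + 36 + 49 = 86
86 → 8² + 6² = 64 + 36 = 100
100 → 1² + 0² + 0² = 1 + 0 + 0 = 1  — reached 1.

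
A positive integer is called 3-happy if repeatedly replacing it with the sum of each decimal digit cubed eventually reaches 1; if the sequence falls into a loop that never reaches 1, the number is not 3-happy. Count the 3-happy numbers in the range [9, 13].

1

9: 9 → 729 → 1080 → 513 → 153 → 153  (repeats 153)
10: 10 → 1  (reaches 1)
11: 11 → 2 → 8 → 512 → 134 → 92 → 737 → 713 → 371 → 371  (repeats 371)
12: 12 → 9 → 729 → 1080 → 513 → 153 → 153  (repeats 153)
13: 13 → 28 → 520 → 133 → 55 → 250 → 133  (repeats 133)
3-happy: 10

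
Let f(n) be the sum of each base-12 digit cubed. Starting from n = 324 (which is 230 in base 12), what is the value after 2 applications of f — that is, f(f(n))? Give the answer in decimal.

324 = (2,3,0)_12 → 35
35 = (2,11)_12 → 1339

1339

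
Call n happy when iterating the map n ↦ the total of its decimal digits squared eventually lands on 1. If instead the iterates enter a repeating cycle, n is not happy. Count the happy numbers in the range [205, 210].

205: 205 → 29 → 85 → 89 → 145 → 42 → 20 → 4 → 16 → 37 → 58 → 89  — not happy
206: 206 → 40 → 16 → 37 → 58 → 89 → 145 → 42 → 20 → 4 → 16  — not happy
207: 207 → 53 → 34 → 25 → 29 → 85 → 89 → 145 → 42 → 20 → 4 → 16 → 37 → 58 → 89  — not happy
208: 208 → 68 → 100 → 1  — happy
209: 209 → 85 → 89 → 145 → 42 → 20 → 4 → 16 → 37 → 58 → 89  — not happy
210: 210 → 5 → 25 → 29 → 85 → 89 → 145 → 42 → 20 → 4 → 16 → 37 → 58 → 89  — not happy
happy: 208

1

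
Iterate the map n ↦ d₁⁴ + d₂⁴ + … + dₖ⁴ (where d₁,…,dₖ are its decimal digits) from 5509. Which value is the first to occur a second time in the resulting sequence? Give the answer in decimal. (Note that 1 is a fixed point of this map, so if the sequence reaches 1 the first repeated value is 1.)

13139

5509 → 5⁴ + 5⁴ + 0⁴ + 9⁴ = 7811
7811 → 7⁴ + 8⁴ + 1⁴ + 1⁴ = 6499
6499 → 6⁴ + 4⁴ + 9⁴ + 9⁴ = 14674
14674 → 1⁴ + 4⁴ + 6⁴ + 7⁴ + 4⁴ = 4210
4210 → 4⁴ + 2⁴ + 1⁴ + 0⁴ = 273
273 → 2⁴ + 7⁴ + 3⁴ = 2498
2498 → 2⁴ + 4⁴ + 9⁴ + 8⁴ = 10929
10929 → 1⁴ + 0⁴ + 9⁴ + 2⁴ + 9⁴ = 13139
13139 → 1⁴ + 3⁴ + 1⁴ + 3⁴ + 9⁴ = 6725
6725 → 6⁴ + 7⁴ + 2⁴ + 5⁴ = 4338
4338 → 4⁴ + 3⁴ + 3⁴ + 8⁴ = 4514
4514 → 4⁴ + 5⁴ + 1⁴ + 4⁴ = 1138
1138 → 1⁴ + 1⁴ + 3⁴ + 8⁴ = 4179
4179 → 4⁴ + 1⁴ + 7⁴ + 9⁴ = 9219
9219 → 9⁴ + 2⁴ + 1⁴ + 9⁴ = 13139  — 13139 already appeared earlier.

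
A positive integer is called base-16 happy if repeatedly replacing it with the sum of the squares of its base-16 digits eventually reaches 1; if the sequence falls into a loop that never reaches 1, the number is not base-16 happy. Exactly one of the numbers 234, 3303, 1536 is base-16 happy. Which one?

234: 234 → 296 → 69 → 41 → 85 → 50 → 13 → 169 → 181 → 146 → 85  — repeats 85 (not base-16 happy)
3303: 3303 → 389 → 90 → 125 → 218 → 269 → 170 → 200 → 208 → 169 → 181 → 146 → 85 → 50 → 13 → 169  — repeats 169 (not base-16 happy)
1536: 1536 → 36 → 20 → 17 → 2 → 4 → 16 → 1  — reaches 1 (base-16 happy)

1536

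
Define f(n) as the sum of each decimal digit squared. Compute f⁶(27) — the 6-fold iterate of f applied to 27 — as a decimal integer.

89

27 → 2² + 7² = 53
53 → 5² + 3² = 34
34 → 3² + 4² = 25
25 → 2² + 5² = 29
29 → 2² + 9² = 85
85 → 8² + 5² = 89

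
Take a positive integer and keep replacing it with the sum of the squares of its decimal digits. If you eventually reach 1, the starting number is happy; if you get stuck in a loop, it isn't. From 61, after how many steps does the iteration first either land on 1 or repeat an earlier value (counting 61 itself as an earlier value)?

9

61 → 6² + 1² = 36 + 1 = 37
37 → 3² + 7² = 9 + 49 = 58
58 → 5² + 8² = 25 + 64 = 89
89 → 8² + 9² = 64 + 81 = 145
145 → 1² + 4² + 5² = 1 + 16 + 25 = 42
42 → 4² + 2² = 16 + 4 = 20
20 → 2² + 0² = 4 + 0 = 4
4 → 4² = 16
16 → 1² + 6² = 1 + 36 = 37  — 37 repeats.
That took 9 steps.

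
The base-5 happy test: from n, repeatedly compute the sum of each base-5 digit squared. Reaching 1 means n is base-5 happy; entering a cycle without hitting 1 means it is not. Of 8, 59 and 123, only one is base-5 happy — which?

8: 8 → 10 → 4 → 16 → 10  — repeats 10 (not base-5 happy)
59: 59 → 21 → 17 → 13 → 13  — repeats 13 (not base-5 happy)
123: 123 → 41 → 11 → 5 → 1  — reaches 1 (base-5 happy)

123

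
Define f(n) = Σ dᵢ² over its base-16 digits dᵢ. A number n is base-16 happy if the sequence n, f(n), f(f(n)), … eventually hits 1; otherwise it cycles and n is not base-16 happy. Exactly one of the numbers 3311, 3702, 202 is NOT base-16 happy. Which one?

202

3311: 3311 → 565 → 38 → 40 → 68 → 32 → 4 → 16 → 1  — reaches 1 (base-16 happy)
3702: 3702 → 281 → 83 → 34 → 8 → 64 → 16 → 1  — reaches 1 (base-16 happy)
202: 202 → 244 → 241 → 226 → 200 → 208 → 169 → 181 → 146 → 85 → 50 → 13 → 169  — repeats 169 (not base-16 happy)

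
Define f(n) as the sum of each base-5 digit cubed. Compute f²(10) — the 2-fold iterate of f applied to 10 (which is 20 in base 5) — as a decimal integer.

10 = (2,0)_5 → 2³ + 0³ = 8 + 0 = 8
8 = (1,3)_5 → 1³ + 3³ = 1 + 27 = 28

28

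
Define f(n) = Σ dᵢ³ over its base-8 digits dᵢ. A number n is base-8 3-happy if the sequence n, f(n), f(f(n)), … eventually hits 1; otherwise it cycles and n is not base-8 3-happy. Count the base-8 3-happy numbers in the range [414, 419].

414: 414 → 459 → 371 → 368 → 341 → 258 → 72 → 2 → 8 → 1  — base-8 3-happy
415: 415 → 586 → 11 → 28 → 91 → 55 → 559 → 469 → 476 → 434 → 440 → 559  — not base-8 3-happy
416: 416 → 280 → 91 → 55 → 559 → 469 → 476 → 434 → 440 → 559  — not base-8 3-happy
417: 417 → 281 → 92 → 92  — not base-8 3-happy
418: 418 → 288 → 128 → 8 → 1  — base-8 3-happy
419: 419 → 307 → 307  — not base-8 3-happy
base-8 3-happy: 414, 418

2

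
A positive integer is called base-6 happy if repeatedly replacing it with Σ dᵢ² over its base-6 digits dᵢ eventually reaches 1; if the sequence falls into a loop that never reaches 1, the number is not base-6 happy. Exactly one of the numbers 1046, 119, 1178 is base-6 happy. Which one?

1178

1046: 1046 → 45 → 11 → 26 → 20 → 13 → 5 → 25 → 17 → 29 → 41 → 26  — repeats 26 (not base-6 happy)
119: 119 → 35 → 50 → 9 → 10 → 17 → 29 → 41 → 26 → 20 → 13 → 5 → 25 → 17  — repeats 17 (not base-6 happy)
1178: 1178 → 49 → 6 → 1  — reaches 1 (base-6 happy)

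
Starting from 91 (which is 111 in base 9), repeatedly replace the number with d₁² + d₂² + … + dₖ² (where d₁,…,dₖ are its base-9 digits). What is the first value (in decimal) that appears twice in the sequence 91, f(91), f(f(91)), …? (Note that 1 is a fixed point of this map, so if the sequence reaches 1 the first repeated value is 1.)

1

91 = (1,1,1)_9 → 1² + 1² + 1² = 1 + 1 + 1 = 3
3 = (3)_9 → 3² = 9
9 = (1,0)_9 → 1² + 0² = 1 + 0 = 1  — reached the fixed point 1.
1 → 1, so 1 is the first repeated value.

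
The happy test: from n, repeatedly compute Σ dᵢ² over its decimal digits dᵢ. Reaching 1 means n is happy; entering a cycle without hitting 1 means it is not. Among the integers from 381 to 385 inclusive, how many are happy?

381: 381 → 74 → 65 → 61 → 37 → 58 → 89 → 145 → 42 → 20 → 4 → 16 → 37  (repeats 37)
382: 382 → 77 → 98 → 145 → 42 → 20 → 4 → 16 → 37 → 58 → 89 → 145  (repeats 145)
383: 383 → 82 → 68 → 100 → 1  (reaches 1)
384: 384 → 89 → 145 → 42 → 20 → 4 → 16 → 37 → 58 → 89  (repeats 89)
385: 385 → 98 → 145 → 42 → 20 → 4 → 16 → 37 → 58 → 89 → 145  (repeats 145)
happy: 383

1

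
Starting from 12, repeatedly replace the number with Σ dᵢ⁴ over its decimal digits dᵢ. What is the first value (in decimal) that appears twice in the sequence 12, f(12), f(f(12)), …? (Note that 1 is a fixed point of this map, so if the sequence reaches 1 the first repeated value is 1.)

12 → 17
17 → 2402
2402 → 288
288 → 8208
8208 → 8208  — 8208 already appeared earlier.

8208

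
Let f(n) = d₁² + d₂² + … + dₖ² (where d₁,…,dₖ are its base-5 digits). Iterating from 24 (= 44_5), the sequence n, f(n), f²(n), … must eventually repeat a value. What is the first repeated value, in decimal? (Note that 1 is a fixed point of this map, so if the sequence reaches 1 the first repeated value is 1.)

24 = (4,4)_5 → 4² + 4² = 32
32 = (1,1,2)_5 → 1² + 1² + 2² = 6
6 = (1,1)_5 → 1² + 1² = 2
2 = (2)_5 → 2² = 4
4 = (4)_5 → 4² = 16
16 = (3,1)_5 → 3² + 1² = 10
10 = (2,0)_5 → 2² + 0² = 4  — 4 already appeared earlier.

4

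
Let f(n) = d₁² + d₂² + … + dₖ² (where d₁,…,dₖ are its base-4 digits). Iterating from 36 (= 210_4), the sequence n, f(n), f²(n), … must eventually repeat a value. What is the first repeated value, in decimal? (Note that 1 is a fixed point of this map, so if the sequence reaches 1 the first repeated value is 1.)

1

36 = (2,1,0)_4 → 2² + 1² + 0² = 5
5 = (1,1)_4 → 1² + 1² = 2
2 = (2)_4 → 2² = 4
4 = (1,0)_4 → 1² + 0² = 1  — reached the fixed point 1.
1 → 1, so 1 is the first repeated value.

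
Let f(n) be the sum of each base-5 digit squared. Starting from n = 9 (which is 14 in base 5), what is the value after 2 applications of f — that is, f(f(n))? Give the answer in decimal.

9 = (1,4)_5 → 1² + 4² = 1 + 16 = 17
17 = (3,2)_5 → 3² + 2² = 9 + 4 = 13

13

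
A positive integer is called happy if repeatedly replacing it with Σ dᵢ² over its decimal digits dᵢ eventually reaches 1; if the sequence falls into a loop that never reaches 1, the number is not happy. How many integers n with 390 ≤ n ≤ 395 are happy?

2

390: 390 → 90 → 81 → 65 → 61 → 37 → 58 → 89 → 145 → 42 → 20 → 4 → 16 → 37  (repeats 37)
391: 391 → 91 → 82 → 68 → 100 → 1  (reaches 1)
392: 392 → 94 → 97 → 130 → 10 → 1  (reaches 1)
393: 393 → 99 → 162 → 41 → 17 → 50 → 25 → 29 → 85 → 89 → 145 → 42 → 20 → 4 → 16 → 37 → 58 → 89  (repeats 89)
394: 394 → 106 → 37 → 58 → 89 → 145 → 42 → 20 → 4 → 16 → 37  (repeats 37)
395: 395 → 115 → 27 → 53 → 34 → 25 → 29 → 85 → 89 → 145 → 42 → 20 → 4 → 16 → 37 → 58 → 89  (repeats 89)
happy: 391, 392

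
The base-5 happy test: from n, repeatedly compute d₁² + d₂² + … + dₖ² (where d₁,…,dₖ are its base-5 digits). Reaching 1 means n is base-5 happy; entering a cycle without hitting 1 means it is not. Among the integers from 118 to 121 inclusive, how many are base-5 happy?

118: 118 → 34 → 18 → 18  (repeats 18)
119: 119 → 41 → 11 → 5 → 1  (reaches 1)
120: 120 → 32 → 6 → 2 → 4 → 16 → 10 → 4  (repeats 4)
121: 121 → 33 → 11 → 5 → 1  (reaches 1)
base-5 happy: 119, 121

2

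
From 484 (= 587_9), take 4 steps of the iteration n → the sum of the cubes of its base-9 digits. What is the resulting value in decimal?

484 = (5,8,7)_9 → 5³ + 8³ + 7³ = 980
980 = (1,3,0,8)_9 → 1³ + 3³ + 0³ + 8³ = 540
540 = (6,6,0)_9 → 6³ + 6³ + 0³ = 432
432 = (5,3,0)_9 → 5³ + 3³ + 0³ = 152

152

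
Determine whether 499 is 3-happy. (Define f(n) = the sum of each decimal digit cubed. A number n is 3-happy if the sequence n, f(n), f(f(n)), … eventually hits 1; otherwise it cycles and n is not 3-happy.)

not 3-happy

499 → 4³ + 9³ + 9³ = 64 + 729 + 729 = 1522
1522 → 1³ + 5³ + 2³ + 2³ = 1 + 125 + 8 + 8 = 142
142 → 1³ + 4³ + 2³ = 1 + 64 + 8 = 73
73 → 7³ + 3³ = 343 + 27 = 370
370 → 3³ + 7³ + 0³ = 27 + 343 + 0 = 370  — 370 already seen; the sequence cycles without reaching 1.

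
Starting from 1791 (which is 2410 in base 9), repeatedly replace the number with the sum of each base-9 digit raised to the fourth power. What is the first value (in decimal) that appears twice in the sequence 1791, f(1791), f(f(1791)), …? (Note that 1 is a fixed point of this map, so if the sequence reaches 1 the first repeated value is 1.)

1

1791 = (2,4,1,0)_9 → 2⁴ + 4⁴ + 1⁴ + 0⁴ = 273
273 = (3,3,3)_9 → 3⁴ + 3⁴ + 3⁴ = 243
243 = (3,0,0)_9 → 3⁴ + 0⁴ + 0⁴ = 81
81 = (1,0,0)_9 → 1⁴ + 0⁴ + 0⁴ = 1  — reached the fixed point 1.
1 → 1, so 1 is the first repeated value.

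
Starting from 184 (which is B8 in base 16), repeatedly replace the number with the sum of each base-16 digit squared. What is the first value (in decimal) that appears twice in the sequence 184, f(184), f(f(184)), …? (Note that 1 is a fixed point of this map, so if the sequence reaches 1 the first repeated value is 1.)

169

184 = (11,8)_16 → 11² + 8² = 121 + 64 = 185
185 = (11,9)_16 → 11² + 9² = 121 + 81 = 202
202 = (12,10)_16 → 12² + 10² = 144 + 100 = 244
244 = (15,4)_16 → 15² + 4² = 225 + 16 = 241
241 = (15,1)_16 → 15² + 1² = 225 + 1 = 226
226 = (14,2)_16 → 14² + 2² = 196 + 4 = 200
200 = (12,8)_16 → 12² + 8² = 144 + 64 = 208
208 = (13,0)_16 → 13² + 0² = 169 + 0 = 169
169 = (10,9)_16 → 10² + 9² = 100 + 81 = 181
181 = (11,5)_16 → 11² + 5² = 121 + 25 = 146
146 = (9,2)_16 → 9² + 2² = 81 + 4 = 85
85 = (5,5)_16 → 5² + 5² = 25 + 25 = 50
50 = (3,2)_16 → 3² + 2² = 9 + 4 = 13
13 = (13)_16 → 13² = 169  — 169 already appeared earlier.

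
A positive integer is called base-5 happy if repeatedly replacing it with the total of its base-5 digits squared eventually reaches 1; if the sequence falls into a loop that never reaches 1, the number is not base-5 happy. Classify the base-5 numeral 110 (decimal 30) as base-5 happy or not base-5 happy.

30 = (1,1,0)_5 → 1² + 1² + 0² = 2
2 = (2)_5 → 2² = 4
4 = (4)_5 → 4² = 16
16 = (3,1)_5 → 3² + 1² = 10
10 = (2,0)_5 → 2² + 0² = 4  — 4 already seen; the sequence cycles without reaching 1.

not base-5 happy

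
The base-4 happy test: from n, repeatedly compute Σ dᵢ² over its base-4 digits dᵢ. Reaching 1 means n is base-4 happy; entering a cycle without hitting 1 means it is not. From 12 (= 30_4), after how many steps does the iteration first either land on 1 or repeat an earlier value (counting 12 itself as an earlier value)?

12 = (3,0)_4 → 3² + 0² = 9
9 = (2,1)_4 → 2² + 1² = 5
5 = (1,1)_4 → 1² + 1² = 2
2 = (2)_4 → 2² = 4
4 = (1,0)_4 → 1² + 0² = 1  — reached 1.
That took 5 steps.

5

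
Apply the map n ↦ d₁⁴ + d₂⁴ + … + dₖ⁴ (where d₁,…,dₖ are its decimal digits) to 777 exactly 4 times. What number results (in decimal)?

13139

777 → 7203
7203 → 2498
2498 → 10929
10929 → 13139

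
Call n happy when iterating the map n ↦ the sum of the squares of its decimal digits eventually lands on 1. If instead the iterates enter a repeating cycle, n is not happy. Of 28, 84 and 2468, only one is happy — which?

28: 28 → 68 → 100 → 1  — reaches 1 (happy)
84: 84 → 80 → 64 → 52 → 29 → 85 → 89 → 145 → 42 → 20 → 4 → 16 → 37 → 58 → 89  — repeats 89 (not happy)
2468: 2468 → 120 → 5 → 25 → 29 → 85 → 89 → 145 → 42 → 20 → 4 → 16 → 37 → 58 → 89  — repeats 89 (not happy)

28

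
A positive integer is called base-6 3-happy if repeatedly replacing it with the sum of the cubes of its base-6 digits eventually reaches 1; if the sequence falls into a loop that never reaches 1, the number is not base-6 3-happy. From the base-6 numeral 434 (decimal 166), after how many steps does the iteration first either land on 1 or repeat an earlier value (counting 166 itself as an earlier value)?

166 = (4,3,4)_6 → 155
155 = (4,1,5)_6 → 190
190 = (5,1,4)_6 → 190  — 190 repeats.
That took 3 steps.

3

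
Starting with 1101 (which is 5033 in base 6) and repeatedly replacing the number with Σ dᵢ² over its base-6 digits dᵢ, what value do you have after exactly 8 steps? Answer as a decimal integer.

1101 = (5,0,3,3)_6 → 5² + 0² + 3² + 3² = 25 + 0 + 9 + 9 = 43
43 = (1,1,1)_6 → 1² + 1² + 1² = 1 + 1 + 1 = 3
3 = (3)_6 → 3² = 9
9 = (1,3)_6 → 1² + 3² = 1 + 9 = 10
10 = (1,4)_6 → 1² + 4² = 1 + 16 = 17
17 = (2,5)_6 → 2² + 5² = 4 + 25 = 29
29 = (4,5)_6 → 4² + 5² = 16 + 25 = 41
41 = (1,0,5)_6 → 1² + 0² + 5² = 1 + 0 + 25 = 26

26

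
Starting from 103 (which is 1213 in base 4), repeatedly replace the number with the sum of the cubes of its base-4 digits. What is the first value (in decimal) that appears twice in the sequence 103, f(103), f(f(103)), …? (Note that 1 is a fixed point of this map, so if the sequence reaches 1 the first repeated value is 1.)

1

103 = (1,2,1,3)_4 → 1³ + 2³ + 1³ + 3³ = 37
37 = (2,1,1)_4 → 2³ + 1³ + 1³ = 10
10 = (2,2)_4 → 2³ + 2³ = 16
16 = (1,0,0)_4 → 1³ + 0³ + 0³ = 1  — reached the fixed point 1.
1 → 1, so 1 is the first repeated value.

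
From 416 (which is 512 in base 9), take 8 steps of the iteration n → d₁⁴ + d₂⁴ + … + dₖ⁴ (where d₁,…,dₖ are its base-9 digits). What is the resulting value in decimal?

416 = (5,1,2)_9 → 5⁴ + 1⁴ + 2⁴ = 642
642 = (7,8,3)_9 → 7⁴ + 8⁴ + 3⁴ = 6578
6578 = (1,0,0,1,8)_9 → 1⁴ + 0⁴ + 0⁴ + 1⁴ + 8⁴ = 4098
4098 = (5,5,5,3)_9 → 5⁴ + 5⁴ + 5⁴ + 3⁴ = 1956
1956 = (2,6,1,3)_9 → 2⁴ + 6⁴ + 1⁴ + 3⁴ = 1394
1394 = (1,8,1,8)_9 → 1⁴ + 8⁴ + 1⁴ + 8⁴ = 8194
8194 = (1,2,2,1,4)_9 → 1⁴ + 2⁴ + 2⁴ + 1⁴ + 4⁴ = 290
290 = (3,5,2)_9 → 3⁴ + 5⁴ + 2⁴ = 722

722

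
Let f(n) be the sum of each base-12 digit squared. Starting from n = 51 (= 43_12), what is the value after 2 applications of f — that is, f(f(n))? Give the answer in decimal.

51 = (4,3)_12 → 4² + 3² = 25
25 = (2,1)_12 → 2² + 1² = 5

5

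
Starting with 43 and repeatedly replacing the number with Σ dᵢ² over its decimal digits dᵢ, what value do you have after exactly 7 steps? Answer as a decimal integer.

20

43 → 4² + 3² = 25
25 → 2² + 5² = 29
29 → 2² + 9² = 85
85 → 8² + 5² = 89
89 → 8² + 9² = 145
145 → 1² + 4² + 5² = 42
42 → 4² + 2² = 20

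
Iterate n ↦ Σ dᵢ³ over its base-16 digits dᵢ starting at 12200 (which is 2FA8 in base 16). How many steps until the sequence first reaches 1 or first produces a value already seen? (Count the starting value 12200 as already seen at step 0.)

12200 = (2,15,10,8)_16 → 2³ + 15³ + 10³ + 8³ = 4895
4895 = (1,3,1,15)_16 → 1³ + 3³ + 1³ + 15³ = 3404
3404 = (13,4,12)_16 → 13³ + 4³ + 12³ = 3989
3989 = (15,9,5)_16 → 15³ + 9³ + 5³ = 4229
4229 = (1,0,8,5)_16 → 1³ + 0³ + 8³ + 5³ = 638
638 = (2,7,14)_16 → 2³ + 7³ + 14³ = 3095
3095 = (12,1,7)_16 → 12³ + 1³ + 7³ = 2072
2072 = (8,1,8)_16 → 8³ + 1³ + 8³ = 1025
1025 = (4,0,1)_16 → 4³ + 0³ + 1³ = 65
65 = (4,1)_16 → 4³ + 1³ = 65  — 65 repeats.
That took 10 steps.

10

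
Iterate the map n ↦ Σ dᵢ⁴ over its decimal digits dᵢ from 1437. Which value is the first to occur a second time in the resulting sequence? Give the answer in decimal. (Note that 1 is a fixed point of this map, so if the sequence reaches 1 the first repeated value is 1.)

1437 → 1⁴ + 4⁴ + 3⁴ + 7⁴ = 1 + 256 + 81 + 2401 = 2739
2739 → 2⁴ + 7⁴ + 3⁴ + 9⁴ = 16 + 2401 + 81 + 6561 = 9059
9059 → 9⁴ + 0⁴ + 5⁴ + 9⁴ = 6561 + 0 + 625 + 6561 = 13747
13747 → 1⁴ + 3⁴ + 7⁴ + 4⁴ + 7⁴ = 1 + 81 + 2401 + 256 + 2401 = 5140
5140 → 5⁴ + 1⁴ + 4⁴ + 0⁴ = 625 + 1 + 256 + 0 = 882
882 → 8⁴ + 8⁴ + 2⁴ = 4096 + 4096 + 16 = 8208
8208 → 8⁴ + 2⁴ + 0⁴ + 8⁴ = 4096 + 16 + 0 + 4096 = 8208  — 8208 already appeared earlier.

8208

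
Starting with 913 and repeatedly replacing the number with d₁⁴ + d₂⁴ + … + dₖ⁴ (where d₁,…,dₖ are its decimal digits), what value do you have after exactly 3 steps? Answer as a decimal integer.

13154

913 → 6643
6643 → 2929
2929 → 13154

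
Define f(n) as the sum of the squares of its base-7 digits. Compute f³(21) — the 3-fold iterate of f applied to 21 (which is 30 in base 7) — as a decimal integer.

21 = (3,0)_7 → 3² + 0² = 9 + 0 = 9
9 = (1,2)_7 → 1² + 2² = 1 + 4 = 5
5 = (5)_7 → 5² = 25

25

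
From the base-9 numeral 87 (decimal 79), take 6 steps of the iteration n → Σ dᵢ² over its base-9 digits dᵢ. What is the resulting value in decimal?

79 = (8,7)_9 → 113
113 = (1,3,5)_9 → 35
35 = (3,8)_9 → 73
73 = (8,1)_9 → 65
65 = (7,2)_9 → 53
53 = (5,8)_9 → 89

89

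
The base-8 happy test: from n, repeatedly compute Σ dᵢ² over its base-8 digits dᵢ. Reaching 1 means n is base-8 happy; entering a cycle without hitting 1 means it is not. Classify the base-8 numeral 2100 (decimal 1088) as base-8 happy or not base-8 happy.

not base-8 happy

1088 = (2,1,0,0)_8 → 2² + 1² + 0² + 0² = 5
5 = (5)_8 → 5² = 25
25 = (3,1)_8 → 3² + 1² = 10
10 = (1,2)_8 → 1² + 2² = 5  — 5 already seen; the sequence cycles without reaching 1.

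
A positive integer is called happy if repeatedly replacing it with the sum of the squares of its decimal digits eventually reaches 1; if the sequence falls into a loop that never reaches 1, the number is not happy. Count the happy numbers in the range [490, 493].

490: 490 → 97 → 130 → 10 → 1  (reaches 1)
491: 491 → 98 → 145 → 42 → 20 → 4 → 16 → 37 → 58 → 89 → 145  (repeats 145)
492: 492 → 101 → 2 → 4 → 16 → 37 → 58 → 89 → 145 → 42 → 20 → 4  (repeats 4)
493: 493 → 106 → 37 → 58 → 89 → 145 → 42 → 20 → 4 → 16 → 37  (repeats 37)
happy: 490

1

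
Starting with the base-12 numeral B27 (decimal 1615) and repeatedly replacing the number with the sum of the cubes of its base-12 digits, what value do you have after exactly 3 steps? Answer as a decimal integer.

1615 = (11,2,7)_12 → 11³ + 2³ + 7³ = 1331 + 8 + 343 = 1682
1682 = (11,8,2)_12 → 11³ + 8³ + 2³ = 1331 + 512 + 8 = 1851
1851 = (1,0,10,3)_12 → 1³ + 0³ + 10³ + 3³ = 1 + 0 + 1000 + 27 = 1028

1028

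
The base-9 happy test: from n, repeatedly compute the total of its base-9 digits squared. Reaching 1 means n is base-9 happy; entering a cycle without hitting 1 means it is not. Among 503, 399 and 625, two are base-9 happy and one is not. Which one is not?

399

503: 503 → 101 → 9 → 1  — reaches 1 (base-9 happy)
399: 399 → 89 → 65 → 53 → 89  — repeats 89 (not base-9 happy)
625: 625 → 101 → 9 → 1  — reaches 1 (base-9 happy)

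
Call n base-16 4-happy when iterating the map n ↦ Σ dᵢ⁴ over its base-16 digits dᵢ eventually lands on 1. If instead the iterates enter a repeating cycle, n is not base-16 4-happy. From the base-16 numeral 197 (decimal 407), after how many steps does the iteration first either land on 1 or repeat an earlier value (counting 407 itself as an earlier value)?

13

407 = (1,9,7)_16 → 1⁴ + 9⁴ + 7⁴ = 1 + 6561 + 2401 = 8963
8963 = (2,3,0,3)_16 → 2⁴ + 3⁴ + 0⁴ + 3⁴ = 16 + 81 + 0 + 81 = 178
178 = (11,2)_16 → 11⁴ + 2⁴ = 14641 + 16 = 14657
14657 = (3,9,4,1)_16 → 3⁴ + 9⁴ + 4⁴ + 1⁴ = 81 + 6561 + 256 + 1 = 6899
6899 = (1,10,15,3)_16 → 1⁴ + 10⁴ + 15⁴ + 3⁴ = 1 + 10000 + 50625 + 81 = 60707
60707 = (14,13,2,3)_16 → 14⁴ + 13⁴ + 2⁴ + 3⁴ = 38416 + 28561 + 16 + 81 = 67074
67074 = (1,0,6,0,2)_16 → 1⁴ + 0⁴ + 6⁴ + 0⁴ + 2⁴ = 1 + 0 + 1296 + 0 + 16 = 1313
1313 = (5,2,1)_16 → 5⁴ + 2⁴ + 1⁴ = 625 + 16 + 1 = 642
642 = (2,8,2)_16 → 2⁴ + 8⁴ + 2⁴ = 16 + 4096 + 16 = 4128
4128 = (1,0,2,0)_16 → 1⁴ + 0⁴ + 2⁴ + 0⁴ = 1 + 0 + 16 + 0 = 17
17 = (1,1)_16 → 1⁴ + 1⁴ = 1 + 1 = 2
2 = (2)_16 → 2⁴ = 16
16 = (1,0)_16 → 1⁴ + 0⁴ = 1 + 0 = 1  — reached 1.
That took 13 steps.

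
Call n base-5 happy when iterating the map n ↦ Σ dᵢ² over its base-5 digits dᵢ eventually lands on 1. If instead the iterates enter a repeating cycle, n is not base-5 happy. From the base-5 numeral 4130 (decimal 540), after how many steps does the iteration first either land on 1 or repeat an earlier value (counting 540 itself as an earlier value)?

6

540 = (4,1,3,0)_5 → 4² + 1² + 3² + 0² = 26
26 = (1,0,1)_5 → 1² + 0² + 1² = 2
2 = (2)_5 → 2² = 4
4 = (4)_5 → 4² = 16
16 = (3,1)_5 → 3² + 1² = 10
10 = (2,0)_5 → 2² + 0² = 4  — 4 repeats.
That took 6 steps.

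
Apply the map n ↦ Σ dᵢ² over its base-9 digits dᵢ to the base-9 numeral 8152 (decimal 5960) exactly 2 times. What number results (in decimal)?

5960 = (8,1,5,2)_9 → 8² + 1² + 5² + 2² = 64 + 1 + 25 + 4 = 94
94 = (1,1,4)_9 → 1² + 1² + 4² = 1 + 1 + 16 = 18

18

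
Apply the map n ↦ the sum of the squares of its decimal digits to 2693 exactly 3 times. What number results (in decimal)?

1

2693 → 130
130 → 10
10 → 1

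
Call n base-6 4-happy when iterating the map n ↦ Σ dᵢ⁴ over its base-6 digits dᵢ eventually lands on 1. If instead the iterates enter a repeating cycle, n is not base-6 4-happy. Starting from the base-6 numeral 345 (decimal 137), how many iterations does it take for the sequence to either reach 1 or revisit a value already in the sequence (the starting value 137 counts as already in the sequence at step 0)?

12

137 = (3,4,5)_6 → 962
962 = (4,2,4,2)_6 → 544
544 = (2,3,0,4)_6 → 353
353 = (1,3,4,5)_6 → 963
963 = (4,2,4,3)_6 → 609
609 = (2,4,5,3)_6 → 978
978 = (4,3,1,0)_6 → 338
338 = (1,3,2,2)_6 → 114
114 = (3,1,0)_6 → 82
82 = (2,1,4)_6 → 273
273 = (1,1,3,3)_6 → 164
164 = (4,3,2)_6 → 353  — 353 repeats.
That took 12 steps.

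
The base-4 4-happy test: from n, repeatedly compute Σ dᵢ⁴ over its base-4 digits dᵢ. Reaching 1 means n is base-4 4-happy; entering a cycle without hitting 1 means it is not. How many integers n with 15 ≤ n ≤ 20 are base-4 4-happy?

15: 15 → 162 → 48 → 81 → 3 → 81  — not base-4 4-happy
16: 16 → 1  — base-4 4-happy
17: 17 → 2 → 16 → 1  — base-4 4-happy
18: 18 → 17 → 2 → 16 → 1  — base-4 4-happy
19: 19 → 82 → 18 → 17 → 2 → 16 → 1  — base-4 4-happy
20: 20 → 2 → 16 → 1  — base-4 4-happy
base-4 4-happy: 16, 17, 18, 19, 20

5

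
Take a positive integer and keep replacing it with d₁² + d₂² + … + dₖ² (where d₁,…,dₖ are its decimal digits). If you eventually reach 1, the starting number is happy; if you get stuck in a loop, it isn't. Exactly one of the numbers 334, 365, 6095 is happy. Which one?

365

334: 334 → 34 → 25 → 29 → 85 → 89 → 145 → 42 → 20 → 4 → 16 → 37 → 58 → 89  — repeats 89 (not happy)
365: 365 → 70 → 49 → 97 → 130 → 10 → 1  — reaches 1 (happy)
6095: 6095 → 142 → 21 → 5 → 25 → 29 → 85 → 89 → 145 → 42 → 20 → 4 → 16 → 37 → 58 → 89  — repeats 89 (not happy)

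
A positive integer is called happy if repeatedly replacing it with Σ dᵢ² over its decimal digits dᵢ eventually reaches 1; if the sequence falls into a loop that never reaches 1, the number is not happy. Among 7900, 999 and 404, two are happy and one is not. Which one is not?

7900: 7900 → 130 → 10 → 1  — reaches 1 (happy)
999: 999 → 243 → 29 → 85 → 89 → 145 → 42 → 20 → 4 → 16 → 37 → 58 → 89  — repeats 89 (not happy)
404: 404 → 32 → 13 → 10 → 1  — reaches 1 (happy)

999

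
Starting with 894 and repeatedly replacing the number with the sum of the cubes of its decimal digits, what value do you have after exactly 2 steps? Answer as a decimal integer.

894 → 8³ + 9³ + 4³ = 1305
1305 → 1³ + 3³ + 0³ + 5³ = 153

153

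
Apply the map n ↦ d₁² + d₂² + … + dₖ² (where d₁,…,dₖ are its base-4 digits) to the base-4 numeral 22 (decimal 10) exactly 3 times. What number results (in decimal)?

1

10 = (2,2)_4 → 2² + 2² = 8
8 = (2,0)_4 → 2² + 0² = 4
4 = (1,0)_4 → 1² + 0² = 1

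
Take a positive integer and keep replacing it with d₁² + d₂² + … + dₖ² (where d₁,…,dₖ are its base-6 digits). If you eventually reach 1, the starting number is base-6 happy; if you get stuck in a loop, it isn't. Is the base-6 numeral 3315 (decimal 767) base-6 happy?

767 = (3,3,1,5)_6 → 44
44 = (1,1,2)_6 → 6
6 = (1,0)_6 → 1  — reached 1.

base-6 happy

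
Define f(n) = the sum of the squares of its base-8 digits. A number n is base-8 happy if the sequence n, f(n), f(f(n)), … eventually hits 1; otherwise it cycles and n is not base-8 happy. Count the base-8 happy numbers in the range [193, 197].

193: 193 → 10 → 5 → 25 → 10  — not base-8 happy
194: 194 → 13 → 26 → 13  — not base-8 happy
195: 195 → 18 → 8 → 1  — base-8 happy
196: 196 → 25 → 10 → 5 → 25  — not base-8 happy
197: 197 → 34 → 20 → 20  — not base-8 happy
base-8 happy: 195

1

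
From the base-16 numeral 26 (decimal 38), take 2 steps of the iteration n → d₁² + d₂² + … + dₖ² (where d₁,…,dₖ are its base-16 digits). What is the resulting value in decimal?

68

38 = (2,6)_16 → 2² + 6² = 4 + 36 = 40
40 = (2,8)_16 → 2² + 8² = 4 + 64 = 68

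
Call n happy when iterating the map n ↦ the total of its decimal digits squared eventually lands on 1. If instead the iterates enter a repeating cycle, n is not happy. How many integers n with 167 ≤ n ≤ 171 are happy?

1

167: 167 → 86 → 100 → 1  — happy
168: 168 → 101 → 2 → 4 → 16 → 37 → 58 → 89 → 145 → 42 → 20 → 4  — not happy
169: 169 → 118 → 66 → 72 → 53 → 34 → 25 → 29 → 85 → 89 → 145 → 42 → 20 → 4 → 16 → 37 → 58 → 89  — not happy
170: 170 → 50 → 25 → 29 → 85 → 89 → 145 → 42 → 20 → 4 → 16 → 37 → 58 → 89  — not happy
171: 171 → 51 → 26 → 40 → 16 → 37 → 58 → 89 → 145 → 42 → 20 → 4 → 16  — not happy
happy: 167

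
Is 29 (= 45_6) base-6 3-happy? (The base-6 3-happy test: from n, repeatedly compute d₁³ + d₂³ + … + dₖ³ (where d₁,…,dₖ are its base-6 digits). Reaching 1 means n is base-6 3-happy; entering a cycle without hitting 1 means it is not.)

base-6 3-happy

29 = (4,5)_6 → 4³ + 5³ = 64 + 125 = 189
189 = (5,1,3)_6 → 5³ + 1³ + 3³ = 125 + 1 + 27 = 153
153 = (4,1,3)_6 → 4³ + 1³ + 3³ = 64 + 1 + 27 = 92
92 = (2,3,2)_6 → 2³ + 3³ + 2³ = 8 + 27 + 8 = 43
43 = (1,1,1)_6 → 1³ + 1³ + 1³ = 1 + 1 + 1 = 3
3 = (3)_6 → 3³ = 27
27 = (4,3)_6 → 4³ + 3³ = 64 + 27 = 91
91 = (2,3,1)_6 → 2³ + 3³ + 1³ = 8 + 27 + 1 = 36
36 = (1,0,0)_6 → 1³ + 0³ + 0³ = 1 + 0 + 0 = 1  — reached 1.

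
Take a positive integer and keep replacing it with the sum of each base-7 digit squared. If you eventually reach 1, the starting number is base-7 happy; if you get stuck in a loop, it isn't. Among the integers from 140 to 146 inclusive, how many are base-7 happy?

140: 140 → 40 → 50 → 2 → 4 → 16 → 8 → 2  (repeats 2)
141: 141 → 41 → 61 → 27 → 45 → 45  (repeats 45)
142: 142 → 44 → 40 → 50 → 2 → 4 → 16 → 8 → 2  (repeats 2)
143: 143 → 49 → 1  (reaches 1)
144: 144 → 56 → 2 → 4 → 16 → 8 → 2  (repeats 2)
145: 145 → 65 → 9 → 5 → 25 → 25  (repeats 25)
146: 146 → 76 → 46 → 52 → 10 → 10  (repeats 10)
base-7 happy: 143

1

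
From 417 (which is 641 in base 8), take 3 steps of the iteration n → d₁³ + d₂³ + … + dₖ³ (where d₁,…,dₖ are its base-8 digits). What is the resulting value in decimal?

417 = (6,4,1)_8 → 281
281 = (4,3,1)_8 → 92
92 = (1,3,4)_8 → 92

92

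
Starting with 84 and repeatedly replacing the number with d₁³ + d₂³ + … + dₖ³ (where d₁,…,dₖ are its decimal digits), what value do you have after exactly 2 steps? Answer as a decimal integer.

684

84 → 8³ + 4³ = 576
576 → 5³ + 7³ + 6³ = 684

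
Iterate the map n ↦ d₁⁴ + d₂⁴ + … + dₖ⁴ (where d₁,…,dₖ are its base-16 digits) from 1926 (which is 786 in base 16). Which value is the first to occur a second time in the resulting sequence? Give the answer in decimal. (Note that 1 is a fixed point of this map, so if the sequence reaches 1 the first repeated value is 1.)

1926 = (7,8,6)_16 → 7⁴ + 8⁴ + 6⁴ = 2401 + 4096 + 1296 = 7793
7793 = (1,14,7,1)_16 → 1⁴ + 14⁴ + 7⁴ + 1⁴ = 1 + 38416 + 2401 + 1 = 40819
40819 = (9,15,7,3)_16 → 9⁴ + 15⁴ + 7⁴ + 3⁴ = 6561 + 50625 + 2401 + 81 = 59668
59668 = (14,9,1,4)_16 → 14⁴ + 9⁴ + 1⁴ + 4⁴ = 38416 + 6561 + 1 + 256 = 45234
45234 = (11,0,11,2)_16 → 11⁴ + 0⁴ + 11⁴ + 2⁴ = 14641 + 0 + 14641 + 16 = 29298
29298 = (7,2,7,2)_16 → 7⁴ + 2⁴ + 7⁴ + 2⁴ = 2401 + 16 + 2401 + 16 = 4834
4834 = (1,2,14,2)_16 → 1⁴ + 2⁴ + 14⁴ + 2⁴ = 1 + 16 + 38416 + 16 = 38449
38449 = (9,6,3,1)_16 → 9⁴ + 6⁴ + 3⁴ + 1⁴ = 6561 + 1296 + 81 + 1 = 7939
7939 = (1,15,0,3)_16 → 1⁴ + 15⁴ + 0⁴ + 3⁴ = 1 + 50625 + 0 + 81 = 50707
50707 = (12,6,1,3)_16 → 12⁴ + 6⁴ + 1⁴ + 3⁴ = 20736 + 1296 + 1 + 81 = 22114
22114 = (5,6,6,2)_16 → 5⁴ + 6⁴ + 6⁴ + 2⁴ = 625 + 1296 + 1296 + 16 = 3233
3233 = (12,10,1)_16 → 12⁴ + 10⁴ + 1⁴ = 20736 + 10000 + 1 = 30737
30737 = (7,8,1,1)_16 → 7⁴ + 8⁴ + 1⁴ + 1⁴ = 2401 + 4096 + 1 + 1 = 6499
6499 = (1,9,6,3)_16 → 1⁴ + 9⁴ + 6⁴ + 3⁴ = 1 + 6561 + 1296 + 81 = 7939  — 7939 already appeared earlier.

7939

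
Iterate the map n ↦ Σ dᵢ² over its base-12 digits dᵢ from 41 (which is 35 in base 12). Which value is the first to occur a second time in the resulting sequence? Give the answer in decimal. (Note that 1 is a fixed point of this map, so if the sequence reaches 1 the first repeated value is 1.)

41

41 = (3,5)_12 → 3² + 5² = 9 + 25 = 34
34 = (2,10)_12 → 2² + 10² = 4 + 100 = 104
104 = (8,8)_12 → 8² + 8² = 64 + 64 = 128
128 = (10,8)_12 → 10² + 8² = 100 + 64 = 164
164 = (1,1,8)_12 → 1² + 1² + 8² = 1 + 1 + 64 = 66
66 = (5,6)_12 → 5² + 6² = 25 + 36 = 61
61 = (5,1)_12 → 5² + 1² = 25 + 1 = 26
26 = (2,2)_12 → 2² + 2² = 4 + 4 = 8
8 = (8)_12 → 8² = 64
64 = (5,4)_12 → 5² + 4² = 25 + 16 = 41  — 41 already appeared earlier.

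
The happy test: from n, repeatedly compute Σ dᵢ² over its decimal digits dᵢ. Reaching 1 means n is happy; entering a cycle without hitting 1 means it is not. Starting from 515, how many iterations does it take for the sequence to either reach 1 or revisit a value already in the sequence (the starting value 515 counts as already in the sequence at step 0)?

12

515 → 5² + 1² + 5² = 25 + 1 + 25 = 51
51 → 5² + 1² = 25 + 1 = 26
26 → 2² + 6² = 4 + 36 = 40
40 → 4² + 0² = 16 + 0 = 16
16 → 1² + 6² = 1 + 36 = 37
37 → 3² + 7² = 9 + 49 = 58
58 → 5² + 8² = 25 + 64 = 89
89 → 8² + 9² = 64 + 81 = 145
145 → 1² + 4² + 5² = 1 + 16 + 25 = 42
42 → 4² + 2² = 16 + 4 = 20
20 → 2² + 0² = 4 + 0 = 4
4 → 4² = 16  — 16 repeats.
That took 12 steps.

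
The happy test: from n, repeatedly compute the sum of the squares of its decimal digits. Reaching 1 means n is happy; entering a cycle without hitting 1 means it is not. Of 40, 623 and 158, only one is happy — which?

623

40: 40 → 16 → 37 → 58 → 89 → 145 → 42 → 20 → 4 → 16  — repeats 16 (not happy)
623: 623 → 49 → 97 → 130 → 10 → 1  — reaches 1 (happy)
158: 158 → 90 → 81 → 65 → 61 → 37 → 58 → 89 → 145 → 42 → 20 → 4 → 16 → 37  — repeats 37 (not happy)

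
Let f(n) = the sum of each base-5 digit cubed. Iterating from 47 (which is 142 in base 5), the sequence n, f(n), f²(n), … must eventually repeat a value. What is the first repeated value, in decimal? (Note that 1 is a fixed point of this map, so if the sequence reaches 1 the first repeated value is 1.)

47 = (1,4,2)_5 → 1³ + 4³ + 2³ = 73
73 = (2,4,3)_5 → 2³ + 4³ + 3³ = 99
99 = (3,4,4)_5 → 3³ + 4³ + 4³ = 155
155 = (1,1,1,0)_5 → 1³ + 1³ + 1³ + 0³ = 3
3 = (3)_5 → 3³ = 27
27 = (1,0,2)_5 → 1³ + 0³ + 2³ = 9
9 = (1,4)_5 → 1³ + 4³ = 65
65 = (2,3,0)_5 → 2³ + 3³ + 0³ = 35
35 = (1,2,0)_5 → 1³ + 2³ + 0³ = 9  — 9 already appeared earlier.

9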